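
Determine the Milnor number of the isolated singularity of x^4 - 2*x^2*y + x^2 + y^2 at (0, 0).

1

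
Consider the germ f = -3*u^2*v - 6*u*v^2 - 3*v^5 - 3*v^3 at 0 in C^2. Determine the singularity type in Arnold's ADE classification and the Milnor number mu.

Type D_{6}, Milnor number mu = 6.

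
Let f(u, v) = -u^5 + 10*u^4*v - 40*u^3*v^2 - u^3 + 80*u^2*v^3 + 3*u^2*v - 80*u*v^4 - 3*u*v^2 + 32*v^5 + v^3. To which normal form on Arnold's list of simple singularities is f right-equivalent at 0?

E_8

The Hessian of f at 0 has rank 0. Corank 2; j^3 = -(u - v)^3 is a perfect cube, so E-series; the 5-jet and mu = 8 give E_8.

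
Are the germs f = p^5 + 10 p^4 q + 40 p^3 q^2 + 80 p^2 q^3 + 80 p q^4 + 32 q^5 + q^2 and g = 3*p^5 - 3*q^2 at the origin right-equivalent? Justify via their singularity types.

The Hessian of f at 0 has rank 1. Corank 1: A-series; mu = 4 gives A_4. The Hessian of g at 0 has rank 1. Corank 1: A-series; mu = 4 gives A_4. Both have type A_4, hence right-equivalent.

Yes.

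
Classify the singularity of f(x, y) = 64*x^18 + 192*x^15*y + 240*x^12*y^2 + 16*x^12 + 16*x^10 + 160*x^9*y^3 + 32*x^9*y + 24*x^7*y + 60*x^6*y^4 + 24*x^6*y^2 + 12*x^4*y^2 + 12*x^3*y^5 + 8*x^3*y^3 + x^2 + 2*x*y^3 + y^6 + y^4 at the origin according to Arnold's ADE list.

A_3

The Hessian of f at 0 has rank 1. Corank 1: A-series; mu = 3 gives A_3.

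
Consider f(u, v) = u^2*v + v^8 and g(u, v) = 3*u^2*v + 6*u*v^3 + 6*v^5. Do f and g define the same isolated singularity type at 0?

The Hessian of f at 0 is [[0, 0], [0, 0]] with rank 0, so corank 2. A Groebner basis of the Jacobian ideal J(f) in C{u,v} is {u^2/8 + v^7, u^3, u*v}; counting standard monomials gives mu = 9. Corank 2; j^3 = u^2*v has shape L^2 M (L != M), so D-series; mu = 9 gives D_9. The Hessian of g at 0 is [[0, 0], [0, 0]] with rank 0, so corank 2. A Groebner basis of the Jacobian ideal J(g) in C{u,v} is {u^3, u^2*v, -u^2/4 + u*v^2, u*v + v^3}; counting standard monomials gives mu = 6. Corank 2; j^3 = 3*u^2*v has shape L^2 M (L != M), so D-series; mu = 6 gives D_6. f is D_9 but g is D_6, hence not right-equivalent.

No.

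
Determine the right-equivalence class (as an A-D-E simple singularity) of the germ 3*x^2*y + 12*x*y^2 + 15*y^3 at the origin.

D4

The Hessian of f at 0 has rank 0. Corank 2; j^3 = 3*y*(x^2 + 4*x*y + 5*y^2) splits into three distinct lines over C (the quadratic factor has nonzero discriminant), so D_4.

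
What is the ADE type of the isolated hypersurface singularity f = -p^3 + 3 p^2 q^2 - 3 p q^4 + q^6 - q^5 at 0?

The Hessian of f at 0 has rank 0. Corank 2; j^3 = -p^3 is a perfect cube, so E-series; the 5-jet and mu = 8 give E_8.

E_{8}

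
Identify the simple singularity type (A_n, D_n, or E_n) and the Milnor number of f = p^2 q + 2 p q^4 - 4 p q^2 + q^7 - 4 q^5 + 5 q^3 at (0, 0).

The Hessian of f at 0 is [[0, 0], [0, 0]] with rank 0, so corank 2. A Groebner basis of the Jacobian ideal J(f) in C{p,q} is {q^3, p^2 - q^2, p*q - 2*q^2}; counting standard monomials gives mu = 4. Corank 2; j^3 = q*(p^2 - 4*p*q + 5*q^2) splits into three distinct lines over C (the quadratic factor has nonzero discriminant), so D_4.

Type D4, Milnor number mu = 4.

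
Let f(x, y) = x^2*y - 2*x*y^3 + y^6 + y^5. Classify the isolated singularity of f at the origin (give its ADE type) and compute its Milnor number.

Type D7, Milnor number mu = 7.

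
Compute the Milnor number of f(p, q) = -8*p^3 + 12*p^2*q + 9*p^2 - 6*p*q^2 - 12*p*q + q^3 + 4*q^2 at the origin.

2

The Hessian of f at 0 has rank 1. Corank 1: A-series; mu = 2 gives A_2.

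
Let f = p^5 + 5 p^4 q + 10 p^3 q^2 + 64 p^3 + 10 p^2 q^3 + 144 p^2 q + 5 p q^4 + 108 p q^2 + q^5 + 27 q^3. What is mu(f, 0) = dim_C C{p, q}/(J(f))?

The Hessian of f at 0 has rank 0. Corank 2; j^3 = (4*p + 3*q)^3 is a perfect cube, so E-series; the 5-jet and mu = 8 give E_8.

8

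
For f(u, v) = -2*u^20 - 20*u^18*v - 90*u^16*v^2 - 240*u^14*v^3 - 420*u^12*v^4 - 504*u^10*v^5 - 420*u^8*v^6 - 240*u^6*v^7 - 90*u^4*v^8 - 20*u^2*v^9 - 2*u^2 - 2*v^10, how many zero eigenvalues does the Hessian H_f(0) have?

1

The Hessian at 0 is [[-4, 0], [0, 0]] of rank 1; hence corank 1.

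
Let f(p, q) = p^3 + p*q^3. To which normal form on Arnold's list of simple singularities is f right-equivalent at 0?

The Hessian of f at 0 has rank 0. Corank 2; j^3 = p^3 is a perfect cube, so E-series; the 4-jet and mu = 7 give E_7.

E7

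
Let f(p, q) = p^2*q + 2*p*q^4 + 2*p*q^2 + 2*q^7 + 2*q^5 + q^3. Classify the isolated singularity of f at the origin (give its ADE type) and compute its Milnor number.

The Hessian of f at 0 has rank 0. Corank 2; j^3 = q*(p + q)^2 has shape L^2 M (L != M), so D-series; mu = 8 gives D_8.

Type D_8, Milnor number mu = 8.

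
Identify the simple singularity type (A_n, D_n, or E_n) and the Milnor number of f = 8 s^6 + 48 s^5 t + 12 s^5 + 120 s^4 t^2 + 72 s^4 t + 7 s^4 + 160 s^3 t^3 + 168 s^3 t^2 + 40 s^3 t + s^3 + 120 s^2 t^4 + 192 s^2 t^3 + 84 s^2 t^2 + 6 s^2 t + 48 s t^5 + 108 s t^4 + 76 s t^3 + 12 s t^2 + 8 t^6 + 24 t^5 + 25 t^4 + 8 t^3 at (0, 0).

The Hessian of f at 0 is [[0, 0], [0, 0]] with rank 0, so corank 2. A Groebner basis of the Jacobian ideal J(f) in C{s,t} is {s^3 - 3*s^2 - 12*s*t - 12*t^2, s^2*t + 2*s^2 + 8*s*t + 8*t^2, -5*s^2/4 + s*t^2 - 5*s*t - 5*t^2, 3*s^2/4 + 3*s*t + t^3 + 3*t^2}; counting standard monomials gives mu = 6. Corank 2; j^3 = (s + 2*t)^3 is a perfect cube, so E-series; the 4-jet and mu = 6 give E_6.

Type E6, Milnor number mu = 6.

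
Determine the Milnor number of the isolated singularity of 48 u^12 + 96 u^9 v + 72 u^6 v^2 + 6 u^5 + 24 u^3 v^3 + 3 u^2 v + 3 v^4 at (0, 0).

5

The Hessian of f at 0 is [[0, 0], [0, 0]] with rank 0, so corank 2. A Groebner basis of the Jacobian ideal J(f) in C{u,v} is {u^3, u^2/4 + v^3, u*v}; counting standard monomials gives mu = 5. Corank 2; j^3 = 3*u^2*v has shape L^2 M (L != M), so D-series; mu = 5 gives D_5.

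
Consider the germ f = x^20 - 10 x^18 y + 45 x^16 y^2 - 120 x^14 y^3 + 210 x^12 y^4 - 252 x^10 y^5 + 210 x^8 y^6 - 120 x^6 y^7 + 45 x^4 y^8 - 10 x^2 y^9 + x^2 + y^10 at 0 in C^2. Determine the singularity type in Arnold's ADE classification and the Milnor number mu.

The Hessian of f at 0 has rank 1. Corank 1: A-series; mu = 9 gives A_9.

Type A9, Milnor number mu = 9.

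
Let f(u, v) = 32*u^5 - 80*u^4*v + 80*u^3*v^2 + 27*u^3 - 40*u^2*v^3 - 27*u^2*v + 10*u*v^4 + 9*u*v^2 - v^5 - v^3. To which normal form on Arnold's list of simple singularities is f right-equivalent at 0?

E8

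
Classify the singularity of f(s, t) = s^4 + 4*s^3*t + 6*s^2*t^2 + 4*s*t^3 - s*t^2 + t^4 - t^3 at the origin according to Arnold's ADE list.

D_5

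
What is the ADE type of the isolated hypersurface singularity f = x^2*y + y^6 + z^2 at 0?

D_7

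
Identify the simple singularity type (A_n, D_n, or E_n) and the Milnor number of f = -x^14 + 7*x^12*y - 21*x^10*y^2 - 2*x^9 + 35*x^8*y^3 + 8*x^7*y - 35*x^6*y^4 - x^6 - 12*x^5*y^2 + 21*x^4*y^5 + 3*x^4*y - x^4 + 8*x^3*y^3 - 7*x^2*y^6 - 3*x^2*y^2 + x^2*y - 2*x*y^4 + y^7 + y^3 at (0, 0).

The Hessian of f at 0 is [[0, 0], [0, 0]] with rank 0, so corank 2. A Groebner basis of the Jacobian ideal J(f) in C{x,y} is {y^3, x^2 + 3*y^2, x*y}; counting standard monomials gives mu = 4. Corank 2; j^3 = y*(x^2 + y^2) splits into three distinct lines over C (the quadratic factor has nonzero discriminant), so D_4.

Type D4, Milnor number mu = 4.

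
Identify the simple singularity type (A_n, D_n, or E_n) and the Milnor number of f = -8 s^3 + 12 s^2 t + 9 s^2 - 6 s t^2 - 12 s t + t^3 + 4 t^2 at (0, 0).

The Hessian of f at 0 is [[18, -12], [-12, 8]] with rank 1, so corank 1. A Groebner basis of the Jacobian ideal J(f) in C{s,t} is {t^2, s - 2*t/3}; counting standard monomials gives mu = 2. Corank 1: A-series; mu = 2 gives A_2.

Type A_{2}, Milnor number mu = 2.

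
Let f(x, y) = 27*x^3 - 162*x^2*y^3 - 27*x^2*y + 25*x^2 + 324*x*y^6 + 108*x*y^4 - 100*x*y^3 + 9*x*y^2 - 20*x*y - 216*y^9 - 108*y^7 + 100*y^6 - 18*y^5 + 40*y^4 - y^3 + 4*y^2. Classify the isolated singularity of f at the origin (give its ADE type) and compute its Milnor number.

Type A_{2}, Milnor number mu = 2.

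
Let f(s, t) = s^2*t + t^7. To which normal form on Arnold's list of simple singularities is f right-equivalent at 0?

The Hessian of f at 0 is [[0, 0], [0, 0]] with rank 0, so corank 2. A Groebner basis of the Jacobian ideal J(f) in C{s,t} is {s^2/7 + t^6, s^3, s*t}; counting standard monomials gives mu = 8. Corank 2; j^3 = s^2*t has shape L^2 M (L != M), so D-series; mu = 8 gives D_8.

D8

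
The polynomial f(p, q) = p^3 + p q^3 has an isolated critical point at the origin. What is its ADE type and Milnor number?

The Hessian of f at 0 is [[0, 0], [0, 0]] with rank 0, so corank 2. A Groebner basis of the Jacobian ideal J(f) in C{p,q} is {p^3, p*q^2, 3*p^2 + q^3}; counting standard monomials gives mu = 7. Corank 2; j^3 = p^3 is a perfect cube, so E-series; the 4-jet and mu = 7 give E_7.

Type E_7, Milnor number mu = 7.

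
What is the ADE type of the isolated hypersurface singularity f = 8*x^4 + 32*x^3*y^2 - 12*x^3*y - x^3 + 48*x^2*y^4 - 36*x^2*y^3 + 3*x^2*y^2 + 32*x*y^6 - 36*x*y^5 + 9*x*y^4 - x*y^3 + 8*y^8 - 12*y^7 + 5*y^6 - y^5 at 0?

The Hessian of f at 0 has rank 0. Corank 2; j^3 = -x^3 is a perfect cube, so E-series; the 4-jet and mu = 7 give E_7.

E7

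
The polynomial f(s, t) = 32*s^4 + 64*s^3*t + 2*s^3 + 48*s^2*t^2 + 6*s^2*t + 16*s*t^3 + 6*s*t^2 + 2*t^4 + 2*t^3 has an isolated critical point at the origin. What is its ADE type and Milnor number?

Type E_{6}, Milnor number mu = 6.

The Hessian of f at 0 has rank 0. Corank 2; j^3 = 2*(s + t)^3 is a perfect cube, so E-series; the 4-jet and mu = 6 give E_6.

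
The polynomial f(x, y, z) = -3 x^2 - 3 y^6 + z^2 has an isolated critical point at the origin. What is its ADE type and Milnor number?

Type A_5, Milnor number mu = 5.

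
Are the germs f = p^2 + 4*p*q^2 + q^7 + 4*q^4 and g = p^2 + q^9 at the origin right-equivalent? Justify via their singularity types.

No.

The Hessian of f at 0 has rank 1. Corank 1: A-series; mu = 6 gives A_6. The Hessian of g at 0 has rank 1. Corank 1: A-series; mu = 8 gives A_8. f is A_6 but g is A_8, hence not right-equivalent.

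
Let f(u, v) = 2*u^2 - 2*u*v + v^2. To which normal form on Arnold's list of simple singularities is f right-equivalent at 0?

A_{1}

The Hessian of f at 0 is [[4, -2], [-2, 2]] with rank 2, so corank 0. A Groebner basis of the Jacobian ideal J(f) in C{u,v} is {u, v}; counting standard monomials gives mu = 1. Corank 0: nondegenerate Morse point, so A_1.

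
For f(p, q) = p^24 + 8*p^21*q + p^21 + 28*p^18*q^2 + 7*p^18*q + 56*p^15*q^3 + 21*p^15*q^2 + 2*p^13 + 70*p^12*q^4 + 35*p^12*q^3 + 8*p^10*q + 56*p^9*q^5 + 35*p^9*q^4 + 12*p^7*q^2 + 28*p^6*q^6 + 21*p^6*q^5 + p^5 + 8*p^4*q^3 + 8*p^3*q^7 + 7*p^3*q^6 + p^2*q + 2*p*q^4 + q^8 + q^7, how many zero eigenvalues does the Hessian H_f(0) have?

Hessian at 0 has rank 0.

2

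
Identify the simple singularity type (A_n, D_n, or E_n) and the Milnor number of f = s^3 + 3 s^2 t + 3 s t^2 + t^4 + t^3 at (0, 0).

Type E6, Milnor number mu = 6.

The Hessian of f at 0 has rank 0. Corank 2; j^3 = (s + t)^3 is a perfect cube, so E-series; the 4-jet and mu = 6 give E_6.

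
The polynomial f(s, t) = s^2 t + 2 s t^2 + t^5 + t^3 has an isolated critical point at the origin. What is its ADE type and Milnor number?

Type D6, Milnor number mu = 6.

The Hessian of f at 0 is [[0, 0], [0, 0]] with rank 0, so corank 2. A Groebner basis of the Jacobian ideal J(f) in C{s,t} is {s^2/5 + t^4 - t^2/5, s^3 + t^3, s*t + t^2}; counting standard monomials gives mu = 6. Corank 2; j^3 = t*(s + t)^2 has shape L^2 M (L != M), so D-series; mu = 6 gives D_6.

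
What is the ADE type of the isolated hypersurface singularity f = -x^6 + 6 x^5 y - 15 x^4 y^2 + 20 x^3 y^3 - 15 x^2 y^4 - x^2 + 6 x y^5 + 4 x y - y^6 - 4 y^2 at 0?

A_5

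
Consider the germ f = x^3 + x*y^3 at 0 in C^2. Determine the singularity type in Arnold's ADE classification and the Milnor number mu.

Type E7, Milnor number mu = 7.

The Hessian of f at 0 is [[0, 0], [0, 0]] with rank 0, so corank 2. A Groebner basis of the Jacobian ideal J(f) in C{x,y} is {x^3, x*y^2, 3*x^2 + y^3}; counting standard monomials gives mu = 7. Corank 2; j^3 = x^3 is a perfect cube, so E-series; the 4-jet and mu = 7 give E_7.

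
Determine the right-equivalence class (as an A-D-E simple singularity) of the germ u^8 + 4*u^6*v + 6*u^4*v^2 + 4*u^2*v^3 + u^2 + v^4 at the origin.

The Hessian of f at 0 is [[2, 0], [0, 0]] with rank 1, so corank 1. A Groebner basis of the Jacobian ideal J(f) in C{u,v} is {v^3, u}; counting standard monomials gives mu = 3. Corank 1: A-series; mu = 3 gives A_3.

A3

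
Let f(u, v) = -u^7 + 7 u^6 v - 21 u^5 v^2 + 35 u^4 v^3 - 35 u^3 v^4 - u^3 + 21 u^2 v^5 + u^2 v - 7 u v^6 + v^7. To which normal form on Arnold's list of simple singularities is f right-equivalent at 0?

D_8

The Hessian of f at 0 has rank 0. Corank 2; j^3 = -u^2*(u - v) has shape L^2 M (L != M), so D-series; mu = 8 gives D_8.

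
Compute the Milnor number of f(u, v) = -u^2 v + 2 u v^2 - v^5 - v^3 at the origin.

The Hessian of f at 0 is [[0, 0], [0, 0]] with rank 0, so corank 2. A Groebner basis of the Jacobian ideal J(f) in C{u,v} is {u^2/5 + v^4 - v^2/5, u^3 - v^3, u*v - v^2}; counting standard monomials gives mu = 6. Corank 2; j^3 = -v*(u - v)^2 has shape L^2 M (L != M), so D-series; mu = 6 gives D_6.

6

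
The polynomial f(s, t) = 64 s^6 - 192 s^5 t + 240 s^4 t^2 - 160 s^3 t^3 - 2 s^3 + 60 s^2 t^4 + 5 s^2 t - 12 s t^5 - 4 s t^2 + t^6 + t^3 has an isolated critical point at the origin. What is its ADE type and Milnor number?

Type D_7, Milnor number mu = 7.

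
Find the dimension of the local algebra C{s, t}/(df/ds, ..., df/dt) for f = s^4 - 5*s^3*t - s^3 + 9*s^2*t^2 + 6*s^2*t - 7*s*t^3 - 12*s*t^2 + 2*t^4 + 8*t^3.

7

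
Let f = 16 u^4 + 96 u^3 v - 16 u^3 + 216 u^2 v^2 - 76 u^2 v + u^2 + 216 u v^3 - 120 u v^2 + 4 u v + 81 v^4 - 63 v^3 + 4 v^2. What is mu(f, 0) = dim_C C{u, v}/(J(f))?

2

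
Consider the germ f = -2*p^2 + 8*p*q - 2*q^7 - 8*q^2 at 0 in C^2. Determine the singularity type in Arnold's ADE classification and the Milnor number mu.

Type A6, Milnor number mu = 6.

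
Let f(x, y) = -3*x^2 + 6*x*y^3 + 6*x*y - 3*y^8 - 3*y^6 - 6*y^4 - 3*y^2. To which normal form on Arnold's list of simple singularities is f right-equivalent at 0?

A7

The Hessian of f at 0 has rank 1. Corank 1: A-series; mu = 7 gives A_7.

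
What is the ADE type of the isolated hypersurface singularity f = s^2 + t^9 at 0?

A8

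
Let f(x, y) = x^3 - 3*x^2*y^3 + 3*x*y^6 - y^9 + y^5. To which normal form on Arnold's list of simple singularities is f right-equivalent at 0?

The Hessian of f at 0 has rank 0. Corank 2; j^3 = x^3 is a perfect cube, so E-series; the 5-jet and mu = 8 give E_8.

E_{8}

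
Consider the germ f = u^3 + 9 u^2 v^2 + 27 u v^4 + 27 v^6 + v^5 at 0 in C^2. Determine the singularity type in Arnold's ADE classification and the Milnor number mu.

The Hessian of f at 0 is [[0, 0], [0, 0]] with rank 0, so corank 2. A Groebner basis of the Jacobian ideal J(f) in C{u,v} is {v^4, u^3, u^2/6 + u*v^2}; counting standard monomials gives mu = 8. Corank 2; j^3 = u^3 is a perfect cube, so E-series; the 5-jet and mu = 8 give E_8.

Type E8, Milnor number mu = 8.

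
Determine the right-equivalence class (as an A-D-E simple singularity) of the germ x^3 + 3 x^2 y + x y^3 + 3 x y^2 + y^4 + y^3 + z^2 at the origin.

E_7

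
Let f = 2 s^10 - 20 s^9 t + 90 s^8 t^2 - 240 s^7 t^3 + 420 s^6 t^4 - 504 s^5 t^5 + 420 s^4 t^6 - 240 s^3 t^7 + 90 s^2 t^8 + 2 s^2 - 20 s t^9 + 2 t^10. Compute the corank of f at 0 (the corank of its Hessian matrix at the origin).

The Hessian at 0 is [[4, 0], [0, 0]] of rank 1; hence corank 1.

1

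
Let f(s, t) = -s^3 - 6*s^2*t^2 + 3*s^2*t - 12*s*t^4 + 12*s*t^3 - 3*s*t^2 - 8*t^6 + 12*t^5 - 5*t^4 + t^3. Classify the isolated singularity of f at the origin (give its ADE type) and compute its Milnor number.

Type E_{6}, Milnor number mu = 6.

The Hessian of f at 0 is [[0, 0], [0, 0]] with rank 0, so corank 2. A Groebner basis of the Jacobian ideal J(f) in C{s,t} is {s^3 + 3*s^2/4 - 3*s*t/2 + 3*t^2/4, s^2*t + s^2/2 - s*t + t^2/2, s^2/4 + s*t^2 - s*t/2 + t^2/4, t^3}; counting standard monomials gives mu = 6. Corank 2; j^3 = -(s - t)^3 is a perfect cube, so E-series; the 4-jet and mu = 6 give E_6.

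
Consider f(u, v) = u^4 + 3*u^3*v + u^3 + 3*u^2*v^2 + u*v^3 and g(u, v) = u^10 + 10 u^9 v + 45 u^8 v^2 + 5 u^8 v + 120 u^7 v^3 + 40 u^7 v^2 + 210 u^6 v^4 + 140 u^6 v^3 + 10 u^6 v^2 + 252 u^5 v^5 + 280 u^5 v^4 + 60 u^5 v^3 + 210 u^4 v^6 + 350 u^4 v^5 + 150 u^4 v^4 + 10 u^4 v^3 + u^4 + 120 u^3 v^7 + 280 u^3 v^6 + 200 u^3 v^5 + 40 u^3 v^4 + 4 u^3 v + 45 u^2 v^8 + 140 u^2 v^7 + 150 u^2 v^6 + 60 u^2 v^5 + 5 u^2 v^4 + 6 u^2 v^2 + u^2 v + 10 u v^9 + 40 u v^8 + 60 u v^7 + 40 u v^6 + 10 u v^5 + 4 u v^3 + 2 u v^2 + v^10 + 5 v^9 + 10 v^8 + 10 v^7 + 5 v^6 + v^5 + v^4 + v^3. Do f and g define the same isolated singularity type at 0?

The Hessian of f at 0 has rank 0. Corank 2; j^3 = u^3 is a perfect cube, so E-series; the 4-jet and mu = 7 give E_7. The Hessian of g at 0 has rank 0. Corank 2; j^3 = v*(u + v)^2 has shape L^2 M (L != M), so D-series; mu = 6 gives D_6. f is E_7 but g is D_6, hence not right-equivalent.

No.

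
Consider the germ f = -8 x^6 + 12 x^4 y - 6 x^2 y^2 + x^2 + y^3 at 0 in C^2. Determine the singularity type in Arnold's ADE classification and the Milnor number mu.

The Hessian of f at 0 has rank 1. Corank 1: A-series; mu = 2 gives A_2.

Type A_2, Milnor number mu = 2.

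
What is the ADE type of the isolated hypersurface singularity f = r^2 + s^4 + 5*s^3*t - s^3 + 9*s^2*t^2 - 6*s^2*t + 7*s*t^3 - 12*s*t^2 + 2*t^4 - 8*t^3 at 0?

E_7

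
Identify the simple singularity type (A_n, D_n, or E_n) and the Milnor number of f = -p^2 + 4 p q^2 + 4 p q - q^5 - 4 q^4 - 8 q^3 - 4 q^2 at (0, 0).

Type A_{4}, Milnor number mu = 4.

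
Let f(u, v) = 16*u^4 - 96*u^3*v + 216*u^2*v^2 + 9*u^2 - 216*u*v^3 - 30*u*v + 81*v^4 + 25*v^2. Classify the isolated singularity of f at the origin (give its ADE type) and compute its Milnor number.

Type A_3, Milnor number mu = 3.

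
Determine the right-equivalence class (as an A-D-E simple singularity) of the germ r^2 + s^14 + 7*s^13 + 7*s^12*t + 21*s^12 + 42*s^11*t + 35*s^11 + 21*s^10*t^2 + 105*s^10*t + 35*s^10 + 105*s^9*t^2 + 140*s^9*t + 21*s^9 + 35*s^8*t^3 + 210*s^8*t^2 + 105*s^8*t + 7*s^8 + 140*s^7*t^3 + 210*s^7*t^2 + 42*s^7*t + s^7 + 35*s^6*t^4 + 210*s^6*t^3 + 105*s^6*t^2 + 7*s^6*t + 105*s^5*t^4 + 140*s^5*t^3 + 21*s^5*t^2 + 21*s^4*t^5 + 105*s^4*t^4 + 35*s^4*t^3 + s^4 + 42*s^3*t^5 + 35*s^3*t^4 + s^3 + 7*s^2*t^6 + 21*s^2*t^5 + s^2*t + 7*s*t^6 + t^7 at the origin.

D8

The Hessian of f at 0 has rank 1. Corank 2; j^3 = s^2*(s + t) has shape L^2 M (L != M), so D-series; mu = 8 gives D_8.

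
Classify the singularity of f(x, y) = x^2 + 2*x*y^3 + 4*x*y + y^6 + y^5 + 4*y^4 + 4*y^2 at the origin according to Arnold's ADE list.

A_{4}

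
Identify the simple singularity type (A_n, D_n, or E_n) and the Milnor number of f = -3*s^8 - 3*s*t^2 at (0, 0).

Type D9, Milnor number mu = 9.

The Hessian of f at 0 is [[0, 0], [0, 0]] with rank 0, so corank 2. A Groebner basis of the Jacobian ideal J(f) in C{s,t} is {s^7 + t^2/8, t^3, s*t}; counting standard monomials gives mu = 9. Corank 2; j^3 = -3*s*t^2 has shape L^2 M (L != M), so D-series; mu = 9 gives D_9.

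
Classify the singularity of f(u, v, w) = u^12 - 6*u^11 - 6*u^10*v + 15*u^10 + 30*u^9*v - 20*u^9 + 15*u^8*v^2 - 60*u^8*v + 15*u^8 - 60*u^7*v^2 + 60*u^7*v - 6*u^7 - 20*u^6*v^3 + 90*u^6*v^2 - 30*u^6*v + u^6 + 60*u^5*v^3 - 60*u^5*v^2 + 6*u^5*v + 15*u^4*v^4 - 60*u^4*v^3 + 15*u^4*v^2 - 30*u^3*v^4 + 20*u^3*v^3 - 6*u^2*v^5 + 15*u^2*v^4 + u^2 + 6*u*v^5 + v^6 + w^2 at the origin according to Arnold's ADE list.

A_5

The Hessian of f at 0 is [[2, 0, 0], [0, 0, 0], [0, 0, 2]] with rank 2, so corank 1. A Groebner basis of the Jacobian ideal J(f) in C{u,v,w} is {v^5, u, w}; counting standard monomials gives mu = 5. Corank 1: A-series; mu = 5 gives A_5.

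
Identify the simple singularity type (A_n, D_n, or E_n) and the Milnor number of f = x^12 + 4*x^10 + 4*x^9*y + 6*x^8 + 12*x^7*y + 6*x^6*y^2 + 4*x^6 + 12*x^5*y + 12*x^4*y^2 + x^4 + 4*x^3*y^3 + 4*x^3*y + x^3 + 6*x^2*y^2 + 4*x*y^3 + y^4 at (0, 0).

Type E_6, Milnor number mu = 6.

The Hessian of f at 0 has rank 0. Corank 2; j^3 = x^3 is a perfect cube, so E-series; the 4-jet and mu = 6 give E_6.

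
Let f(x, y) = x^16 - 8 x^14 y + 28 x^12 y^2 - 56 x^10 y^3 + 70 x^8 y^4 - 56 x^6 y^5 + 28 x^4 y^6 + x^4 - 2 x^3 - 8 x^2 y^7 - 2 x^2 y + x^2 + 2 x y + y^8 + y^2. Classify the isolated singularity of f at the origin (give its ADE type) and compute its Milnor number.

Type A_7, Milnor number mu = 7.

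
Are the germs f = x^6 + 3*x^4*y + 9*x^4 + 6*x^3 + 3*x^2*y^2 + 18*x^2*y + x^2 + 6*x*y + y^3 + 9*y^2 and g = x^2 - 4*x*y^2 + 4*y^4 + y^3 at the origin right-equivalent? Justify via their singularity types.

Yes.

The Hessian of f at 0 has rank 1. Corank 1: A-series; mu = 2 gives A_2. The Hessian of g at 0 has rank 1. Corank 1: A-series; mu = 2 gives A_2. Both have type A_2, hence right-equivalent.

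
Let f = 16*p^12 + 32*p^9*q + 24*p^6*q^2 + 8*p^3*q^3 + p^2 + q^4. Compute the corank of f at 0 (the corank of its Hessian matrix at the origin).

1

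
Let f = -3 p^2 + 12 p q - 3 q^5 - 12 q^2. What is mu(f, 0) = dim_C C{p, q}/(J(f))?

The Hessian of f at 0 is [[-6, 12], [12, -24]] with rank 1, so corank 1. A Groebner basis of the Jacobian ideal J(f) in C{p,q} is {q^4, p - 2*q}; counting standard monomials gives mu = 4. Corank 1: A-series; mu = 4 gives A_4.

4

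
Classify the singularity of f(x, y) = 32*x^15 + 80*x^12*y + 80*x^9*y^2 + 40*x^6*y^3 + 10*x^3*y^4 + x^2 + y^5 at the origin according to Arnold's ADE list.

A_4

The Hessian of f at 0 is [[2, 0], [0, 0]] with rank 1, so corank 1. A Groebner basis of the Jacobian ideal J(f) in C{x,y} is {y^4, x}; counting standard monomials gives mu = 4. Corank 1: A-series; mu = 4 gives A_4.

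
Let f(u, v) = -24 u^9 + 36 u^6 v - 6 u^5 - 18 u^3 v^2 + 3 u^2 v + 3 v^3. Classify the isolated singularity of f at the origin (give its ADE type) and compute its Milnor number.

Type D4, Milnor number mu = 4.

The Hessian of f at 0 is [[0, 0], [0, 0]] with rank 0, so corank 2. A Groebner basis of the Jacobian ideal J(f) in C{u,v} is {v^3, u^2 + 3*v^2, u*v}; counting standard monomials gives mu = 4. Corank 2; j^3 = 3*v*(u^2 + v^2) splits into three distinct lines over C (the quadratic factor has nonzero discriminant), so D_4.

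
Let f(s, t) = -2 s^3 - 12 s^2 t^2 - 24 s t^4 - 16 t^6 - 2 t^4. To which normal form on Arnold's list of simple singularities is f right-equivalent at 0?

The Hessian of f at 0 is [[0, 0], [0, 0]] with rank 0, so corank 2. A Groebner basis of the Jacobian ideal J(f) in C{s,t} is {s^3, s^2*t, s^2/4 + s*t^2, t^3}; counting standard monomials gives mu = 6. Corank 2; j^3 = -2*s^3 is a perfect cube, so E-series; the 4-jet and mu = 6 give E_6.

E_{6}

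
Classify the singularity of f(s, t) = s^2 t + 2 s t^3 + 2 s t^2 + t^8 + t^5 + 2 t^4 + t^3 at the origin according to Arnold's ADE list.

D_9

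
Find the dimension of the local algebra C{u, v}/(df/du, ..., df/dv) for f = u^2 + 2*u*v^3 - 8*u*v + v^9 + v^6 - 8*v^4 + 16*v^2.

8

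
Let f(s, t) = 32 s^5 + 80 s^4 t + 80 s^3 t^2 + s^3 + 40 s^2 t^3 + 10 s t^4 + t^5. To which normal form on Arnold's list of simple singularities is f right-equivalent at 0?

E_{8}

The Hessian of f at 0 is [[0, 0], [0, 0]] with rank 0, so corank 2. A Groebner basis of the Jacobian ideal J(f) in C{s,t} is {t^5, s*t^3 + t^4/8, s^2}; counting standard monomials gives mu = 8. Corank 2; j^3 = s^3 is a perfect cube, so E-series; the 5-jet and mu = 8 give E_8.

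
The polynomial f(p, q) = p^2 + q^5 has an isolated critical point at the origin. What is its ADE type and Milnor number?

Type A_4, Milnor number mu = 4.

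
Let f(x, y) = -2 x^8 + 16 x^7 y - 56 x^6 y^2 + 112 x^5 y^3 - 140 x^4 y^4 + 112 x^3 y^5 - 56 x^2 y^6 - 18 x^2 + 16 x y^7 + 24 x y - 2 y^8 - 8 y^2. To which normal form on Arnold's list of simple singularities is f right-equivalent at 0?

The Hessian of f at 0 is [[-36, 24], [24, -16]] with rank 1, so corank 1. A Groebner basis of the Jacobian ideal J(f) in C{x,y} is {y^7, x - 2*y/3}; counting standard monomials gives mu = 7. Corank 1: A-series; mu = 7 gives A_7.

A7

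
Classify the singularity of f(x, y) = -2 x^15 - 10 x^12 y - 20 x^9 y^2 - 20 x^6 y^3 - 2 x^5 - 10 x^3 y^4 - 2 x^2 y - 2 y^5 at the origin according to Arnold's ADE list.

D_{6}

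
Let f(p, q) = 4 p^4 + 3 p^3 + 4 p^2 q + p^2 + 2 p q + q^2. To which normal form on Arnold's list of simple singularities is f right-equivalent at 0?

A_2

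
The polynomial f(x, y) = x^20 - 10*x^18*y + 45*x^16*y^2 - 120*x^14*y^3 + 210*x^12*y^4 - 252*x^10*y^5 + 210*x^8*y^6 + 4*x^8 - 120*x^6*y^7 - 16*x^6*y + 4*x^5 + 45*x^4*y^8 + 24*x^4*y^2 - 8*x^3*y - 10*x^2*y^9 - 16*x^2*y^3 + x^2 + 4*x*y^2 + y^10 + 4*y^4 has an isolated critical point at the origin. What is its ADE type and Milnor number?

Type A9, Milnor number mu = 9.

The Hessian of f at 0 is [[2, 0], [0, 0]] with rank 1, so corank 1. A Groebner basis of the Jacobian ideal J(f) in C{x,y} is {x^2*y^2 - x*y/4 - y^3/2, 5*x^2*y/2 + x*y^3 - x/2 - y^2, x^2/4 + x*y^2 + y^4, x^3 + x*y/2 + y^3}; counting standard monomials gives mu = 9. Corank 1: A-series; mu = 9 gives A_9.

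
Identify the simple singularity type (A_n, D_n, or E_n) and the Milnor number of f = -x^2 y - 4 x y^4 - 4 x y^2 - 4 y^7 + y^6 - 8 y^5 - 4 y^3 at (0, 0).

Type D_{7}, Milnor number mu = 7.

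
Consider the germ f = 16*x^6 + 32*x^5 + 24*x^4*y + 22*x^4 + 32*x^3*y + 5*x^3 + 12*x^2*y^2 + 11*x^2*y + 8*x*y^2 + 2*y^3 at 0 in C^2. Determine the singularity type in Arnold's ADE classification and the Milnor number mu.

Type D_4, Milnor number mu = 4.

The Hessian of f at 0 has rank 0. Corank 2; j^3 = (x + y)*(5*x^2 + 6*x*y + 2*y^2) splits into three distinct lines over C (the quadratic factor has nonzero discriminant), so D_4.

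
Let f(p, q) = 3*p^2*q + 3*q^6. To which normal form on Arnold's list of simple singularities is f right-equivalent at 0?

D7

The Hessian of f at 0 has rank 0. Corank 2; j^3 = 3*p^2*q has shape L^2 M (L != M), so D-series; mu = 7 gives D_7.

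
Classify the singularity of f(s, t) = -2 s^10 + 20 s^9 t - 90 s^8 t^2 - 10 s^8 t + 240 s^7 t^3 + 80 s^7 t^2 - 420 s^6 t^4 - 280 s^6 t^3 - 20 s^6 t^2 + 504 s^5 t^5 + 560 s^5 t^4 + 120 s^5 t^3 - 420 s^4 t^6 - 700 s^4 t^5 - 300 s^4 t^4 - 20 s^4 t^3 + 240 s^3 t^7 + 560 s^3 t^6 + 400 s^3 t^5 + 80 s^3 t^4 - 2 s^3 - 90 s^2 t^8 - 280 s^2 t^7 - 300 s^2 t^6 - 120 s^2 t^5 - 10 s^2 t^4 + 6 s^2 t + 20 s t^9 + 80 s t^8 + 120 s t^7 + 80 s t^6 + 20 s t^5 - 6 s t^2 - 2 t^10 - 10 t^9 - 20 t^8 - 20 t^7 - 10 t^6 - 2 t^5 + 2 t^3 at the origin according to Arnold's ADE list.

E_8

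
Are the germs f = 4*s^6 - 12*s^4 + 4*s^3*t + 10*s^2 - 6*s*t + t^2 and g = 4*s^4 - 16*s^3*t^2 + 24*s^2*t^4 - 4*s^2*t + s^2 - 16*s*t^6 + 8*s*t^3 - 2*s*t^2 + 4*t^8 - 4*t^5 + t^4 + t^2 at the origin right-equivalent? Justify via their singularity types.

The Hessian of f at 0 is [[20, -6], [-6, 2]] with rank 2, so corank 0. A Groebner basis of the Jacobian ideal J(f) in C{s,t} is {s, t}; counting standard monomials gives mu = 1. Corank 0: nondegenerate Morse point, so A_1. The Hessian of g at 0 is [[2, 0], [0, 2]] with rank 2, so corank 0. A Groebner basis of the Jacobian ideal J(g) in C{s,t} is {s, t}; counting standard monomials gives mu = 1. Corank 0: nondegenerate Morse point, so A_1. Both have type A_1, hence right-equivalent.

Yes.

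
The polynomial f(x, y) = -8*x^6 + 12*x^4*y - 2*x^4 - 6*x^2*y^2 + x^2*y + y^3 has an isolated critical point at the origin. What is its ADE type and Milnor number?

The Hessian of f at 0 has rank 0. Corank 2; j^3 = y*(x^2 + y^2) splits into three distinct lines over C (the quadratic factor has nonzero discriminant), so D_4.

Type D4, Milnor number mu = 4.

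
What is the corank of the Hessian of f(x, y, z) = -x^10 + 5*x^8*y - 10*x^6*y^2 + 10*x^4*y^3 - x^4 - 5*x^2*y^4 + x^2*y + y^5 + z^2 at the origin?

2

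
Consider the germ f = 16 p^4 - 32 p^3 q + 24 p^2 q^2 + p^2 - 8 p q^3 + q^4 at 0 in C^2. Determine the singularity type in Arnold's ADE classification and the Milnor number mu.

Type A_{3}, Milnor number mu = 3.

The Hessian of f at 0 is [[2, 0], [0, 0]] with rank 1, so corank 1. A Groebner basis of the Jacobian ideal J(f) in C{p,q} is {q^3, p}; counting standard monomials gives mu = 3. Corank 1: A-series; mu = 3 gives A_3.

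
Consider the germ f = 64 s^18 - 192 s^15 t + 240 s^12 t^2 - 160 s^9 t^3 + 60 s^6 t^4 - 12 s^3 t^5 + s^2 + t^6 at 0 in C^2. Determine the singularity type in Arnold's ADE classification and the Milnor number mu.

Type A5, Milnor number mu = 5.

The Hessian of f at 0 has rank 1. Corank 1: A-series; mu = 5 gives A_5.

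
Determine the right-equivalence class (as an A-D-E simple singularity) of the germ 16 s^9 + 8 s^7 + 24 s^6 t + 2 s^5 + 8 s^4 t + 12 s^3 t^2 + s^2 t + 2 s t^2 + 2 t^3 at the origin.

D_4

The Hessian of f at 0 is [[0, 0], [0, 0]] with rank 0, so corank 2. A Groebner basis of the Jacobian ideal J(f) in C{s,t} is {t^3, s^2 + 2*t^2, s*t + t^2}; counting standard monomials gives mu = 4. Corank 2; j^3 = t*(s^2 + 2*s*t + 2*t^2) splits into three distinct lines over C (the quadratic factor has nonzero discriminant), so D_4.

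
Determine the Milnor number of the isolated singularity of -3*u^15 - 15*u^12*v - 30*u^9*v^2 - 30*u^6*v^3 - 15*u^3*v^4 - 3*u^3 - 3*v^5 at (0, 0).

The Hessian of f at 0 has rank 0. Corank 2; j^3 = -3*u^3 is a perfect cube, so E-series; the 5-jet and mu = 8 give E_8.

8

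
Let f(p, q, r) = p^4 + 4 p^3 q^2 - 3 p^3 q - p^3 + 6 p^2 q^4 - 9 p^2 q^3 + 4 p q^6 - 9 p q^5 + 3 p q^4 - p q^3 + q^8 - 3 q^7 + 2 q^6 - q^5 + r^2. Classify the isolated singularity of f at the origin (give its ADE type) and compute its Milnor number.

The Hessian of f at 0 has rank 1. Corank 2; j^3 = -p^3 is a perfect cube, so E-series; the 4-jet and mu = 7 give E_7.

Type E7, Milnor number mu = 7.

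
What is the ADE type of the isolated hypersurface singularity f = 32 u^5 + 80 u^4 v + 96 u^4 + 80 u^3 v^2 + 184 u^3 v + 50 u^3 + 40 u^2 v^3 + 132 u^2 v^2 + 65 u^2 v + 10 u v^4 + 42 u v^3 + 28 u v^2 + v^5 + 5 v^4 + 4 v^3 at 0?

The Hessian of f at 0 has rank 0. Corank 2; j^3 = (2*u + v)*(5*u + 2*v)^2 has shape L^2 M (L != M), so D-series; mu = 5 gives D_5.

D_{5}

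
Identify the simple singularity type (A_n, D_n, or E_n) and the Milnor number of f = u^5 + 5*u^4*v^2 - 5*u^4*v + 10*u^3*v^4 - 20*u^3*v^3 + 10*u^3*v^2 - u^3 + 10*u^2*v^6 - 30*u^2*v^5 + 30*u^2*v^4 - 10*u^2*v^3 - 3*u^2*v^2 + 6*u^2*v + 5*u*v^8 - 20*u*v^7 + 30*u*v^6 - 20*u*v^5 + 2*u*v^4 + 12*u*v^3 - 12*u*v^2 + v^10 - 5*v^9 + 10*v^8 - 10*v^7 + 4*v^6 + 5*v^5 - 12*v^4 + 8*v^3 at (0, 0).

The Hessian of f at 0 has rank 0. Corank 2; j^3 = -(u - 2*v)^3 is a perfect cube, so E-series; the 5-jet and mu = 8 give E_8.

Type E_{8}, Milnor number mu = 8.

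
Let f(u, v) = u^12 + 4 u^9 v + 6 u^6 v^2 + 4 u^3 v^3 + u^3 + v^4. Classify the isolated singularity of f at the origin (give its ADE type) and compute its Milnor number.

Type E_6, Milnor number mu = 6.

The Hessian of f at 0 has rank 0. Corank 2; j^3 = u^3 is a perfect cube, so E-series; the 4-jet and mu = 6 give E_6.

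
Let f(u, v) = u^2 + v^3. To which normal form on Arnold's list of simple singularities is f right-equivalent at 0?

A2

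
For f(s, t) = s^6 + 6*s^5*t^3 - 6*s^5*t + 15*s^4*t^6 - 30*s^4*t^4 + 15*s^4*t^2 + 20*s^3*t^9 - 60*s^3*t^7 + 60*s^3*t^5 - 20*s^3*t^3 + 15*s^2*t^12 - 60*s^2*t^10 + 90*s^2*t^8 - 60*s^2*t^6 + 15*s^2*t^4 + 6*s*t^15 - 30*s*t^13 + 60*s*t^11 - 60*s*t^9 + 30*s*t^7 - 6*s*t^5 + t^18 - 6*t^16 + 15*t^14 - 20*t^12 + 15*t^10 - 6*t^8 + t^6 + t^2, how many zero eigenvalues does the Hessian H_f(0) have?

1

Hessian at 0 has rank 1.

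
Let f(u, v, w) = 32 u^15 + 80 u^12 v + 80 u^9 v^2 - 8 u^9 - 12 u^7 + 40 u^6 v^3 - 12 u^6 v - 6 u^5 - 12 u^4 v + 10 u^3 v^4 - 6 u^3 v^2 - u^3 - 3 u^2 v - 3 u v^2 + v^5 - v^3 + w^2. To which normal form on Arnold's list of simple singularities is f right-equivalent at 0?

E_8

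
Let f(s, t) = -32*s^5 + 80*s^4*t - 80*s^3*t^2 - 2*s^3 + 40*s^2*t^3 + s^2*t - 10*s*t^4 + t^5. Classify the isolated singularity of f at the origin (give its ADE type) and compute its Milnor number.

Type D_{6}, Milnor number mu = 6.

The Hessian of f at 0 has rank 0. Corank 2; j^3 = -s^2*(2*s - t) has shape L^2 M (L != M), so D-series; mu = 6 gives D_6.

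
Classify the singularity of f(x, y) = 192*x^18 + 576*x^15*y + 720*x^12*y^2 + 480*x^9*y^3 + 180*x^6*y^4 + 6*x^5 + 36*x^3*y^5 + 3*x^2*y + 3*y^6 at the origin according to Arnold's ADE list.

D7

The Hessian of f at 0 has rank 0. Corank 2; j^3 = 3*x^2*y has shape L^2 M (L != M), so D-series; mu = 7 gives D_7.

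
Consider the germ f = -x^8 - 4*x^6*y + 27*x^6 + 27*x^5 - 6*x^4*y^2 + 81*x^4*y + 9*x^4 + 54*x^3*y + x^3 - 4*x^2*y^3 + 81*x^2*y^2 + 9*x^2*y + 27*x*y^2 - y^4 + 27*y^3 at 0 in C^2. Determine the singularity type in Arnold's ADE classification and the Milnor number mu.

The Hessian of f at 0 has rank 0. Corank 2; j^3 = (x + 3*y)^3 is a perfect cube, so E-series; the 4-jet and mu = 6 give E_6.

Type E6, Milnor number mu = 6.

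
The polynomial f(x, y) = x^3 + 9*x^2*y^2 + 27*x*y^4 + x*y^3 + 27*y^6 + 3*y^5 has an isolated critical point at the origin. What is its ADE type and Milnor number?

The Hessian of f at 0 has rank 0. Corank 2; j^3 = x^3 is a perfect cube, so E-series; the 4-jet and mu = 7 give E_7.

Type E7, Milnor number mu = 7.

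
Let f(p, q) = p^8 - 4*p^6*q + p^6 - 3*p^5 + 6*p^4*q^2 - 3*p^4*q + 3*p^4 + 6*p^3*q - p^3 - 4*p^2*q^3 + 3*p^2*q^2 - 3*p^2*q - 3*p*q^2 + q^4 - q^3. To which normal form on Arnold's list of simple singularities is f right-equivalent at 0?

E_{6}

The Hessian of f at 0 is [[0, 0], [0, 0]] with rank 0, so corank 2. A Groebner basis of the Jacobian ideal J(f) in C{p,q} is {p^3 - 3*p^2/2 - 3*p*q - 3*q^2/2, p^2*q + p^2 + 2*p*q + q^2, -p^2/2 + p*q^2 - p*q - q^2/2, q^3}; counting standard monomials gives mu = 6. Corank 2; j^3 = -(p + q)^3 is a perfect cube, so E-series; the 4-jet and mu = 6 give E_6.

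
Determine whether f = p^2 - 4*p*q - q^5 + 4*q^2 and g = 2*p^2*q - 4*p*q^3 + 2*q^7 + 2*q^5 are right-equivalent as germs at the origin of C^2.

The Hessian of f at 0 is [[2, -4], [-4, 8]] with rank 1, so corank 1. A Groebner basis of the Jacobian ideal J(f) in C{p,q} is {q^4, p - 2*q}; counting standard monomials gives mu = 4. Corank 1: A-series; mu = 4 gives A_4. The Hessian of g at 0 is [[0, 0], [0, 0]] with rank 0, so corank 2. A Groebner basis of the Jacobian ideal J(g) in C{p,q} is {p^2*q^2 + p^2/7 - p*q^2/7, p^3 + p^2/7 - p*q^2/7, -p*q + q^3}; counting standard monomials gives mu = 8. Corank 2; j^3 = 2*p^2*q has shape L^2 M (L != M), so D-series; mu = 8 gives D_8. f is A_4 but g is D_8, hence not right-equivalent.

No.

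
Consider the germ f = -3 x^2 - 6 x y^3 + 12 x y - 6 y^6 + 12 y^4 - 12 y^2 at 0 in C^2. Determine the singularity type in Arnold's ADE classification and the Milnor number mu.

Type A_{5}, Milnor number mu = 5.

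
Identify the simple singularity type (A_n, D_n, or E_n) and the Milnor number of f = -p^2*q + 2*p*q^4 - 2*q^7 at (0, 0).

The Hessian of f at 0 has rank 0. Corank 2; j^3 = -p^2*q has shape L^2 M (L != M), so D-series; mu = 8 gives D_8.

Type D_8, Milnor number mu = 8.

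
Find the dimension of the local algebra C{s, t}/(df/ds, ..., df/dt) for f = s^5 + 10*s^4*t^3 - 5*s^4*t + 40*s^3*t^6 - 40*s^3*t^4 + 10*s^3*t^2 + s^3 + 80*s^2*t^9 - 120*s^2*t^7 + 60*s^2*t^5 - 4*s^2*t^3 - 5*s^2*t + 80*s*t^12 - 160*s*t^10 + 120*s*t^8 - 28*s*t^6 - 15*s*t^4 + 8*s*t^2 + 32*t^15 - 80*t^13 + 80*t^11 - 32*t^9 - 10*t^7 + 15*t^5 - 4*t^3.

The Hessian of f at 0 is [[0, 0], [0, 0]] with rank 0, so corank 2. A Groebner basis of the Jacobian ideal J(f) in C{s,t} is {-s*t/3 + t^4 + 2*t^2/3, s*t^2 - 2*t^3, s^2 - 7*s*t/3 + 2*t^2/3}; counting standard monomials gives mu = 6. Corank 2; j^3 = (s - 2*t)^2*(s - t) has shape L^2 M (L != M), so D-series; mu = 6 gives D_6.

6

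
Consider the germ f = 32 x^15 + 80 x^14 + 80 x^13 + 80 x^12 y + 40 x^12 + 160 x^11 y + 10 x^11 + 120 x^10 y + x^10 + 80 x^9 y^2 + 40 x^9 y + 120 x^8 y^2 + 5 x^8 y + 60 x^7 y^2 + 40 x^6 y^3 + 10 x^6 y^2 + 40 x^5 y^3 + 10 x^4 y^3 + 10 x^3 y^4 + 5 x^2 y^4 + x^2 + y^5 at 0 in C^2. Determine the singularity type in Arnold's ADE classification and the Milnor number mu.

The Hessian of f at 0 has rank 1. Corank 1: A-series; mu = 4 gives A_4.

Type A4, Milnor number mu = 4.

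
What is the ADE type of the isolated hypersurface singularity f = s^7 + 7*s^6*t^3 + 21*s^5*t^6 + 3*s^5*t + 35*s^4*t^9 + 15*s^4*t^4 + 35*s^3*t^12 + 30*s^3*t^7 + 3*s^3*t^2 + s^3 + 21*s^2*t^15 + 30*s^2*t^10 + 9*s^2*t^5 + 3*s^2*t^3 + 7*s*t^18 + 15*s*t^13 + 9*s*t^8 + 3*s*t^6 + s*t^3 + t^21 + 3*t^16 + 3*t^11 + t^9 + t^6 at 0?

E7

The Hessian of f at 0 has rank 0. Corank 2; j^3 = s^3 is a perfect cube, so E-series; the 4-jet and mu = 7 give E_7.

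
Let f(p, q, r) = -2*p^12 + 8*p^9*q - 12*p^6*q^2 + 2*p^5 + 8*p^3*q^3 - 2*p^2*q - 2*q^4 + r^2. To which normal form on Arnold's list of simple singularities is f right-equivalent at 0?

The Hessian of f at 0 is [[0, 0, 0], [0, 0, 0], [0, 0, 2]] with rank 1, so corank 2. A Groebner basis of the Jacobian ideal J(f) in C{p,q,r} is {p^3, p^2/4 + q^3, p*q, r}; counting standard monomials gives mu = 5. Corank 2; j^3 = -2*p^2*q has shape L^2 M (L != M), so D-series; mu = 5 gives D_5.

D_5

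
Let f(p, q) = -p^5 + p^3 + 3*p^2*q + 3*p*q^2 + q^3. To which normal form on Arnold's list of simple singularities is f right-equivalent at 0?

The Hessian of f at 0 is [[0, 0], [0, 0]] with rank 0, so corank 2. A Groebner basis of the Jacobian ideal J(f) in C{p,q} is {q^5, p*q^3 + 3*q^4/4, p^2 + 2*p*q + q^2}; counting standard monomials gives mu = 8. Corank 2; j^3 = (p + q)^3 is a perfect cube, so E-series; the 5-jet and mu = 8 give E_8.

E8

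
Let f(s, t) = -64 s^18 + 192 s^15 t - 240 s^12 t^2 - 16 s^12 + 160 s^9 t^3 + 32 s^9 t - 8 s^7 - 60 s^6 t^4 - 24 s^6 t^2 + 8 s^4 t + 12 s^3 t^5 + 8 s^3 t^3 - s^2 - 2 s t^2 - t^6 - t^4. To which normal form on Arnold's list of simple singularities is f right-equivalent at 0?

A_{5}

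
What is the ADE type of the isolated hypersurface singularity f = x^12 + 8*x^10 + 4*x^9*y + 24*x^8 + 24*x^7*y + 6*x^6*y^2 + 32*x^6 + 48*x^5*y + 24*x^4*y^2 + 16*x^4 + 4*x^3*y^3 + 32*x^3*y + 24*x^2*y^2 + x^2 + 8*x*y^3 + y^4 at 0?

The Hessian of f at 0 has rank 1. Corank 1: A-series; mu = 3 gives A_3.

A_3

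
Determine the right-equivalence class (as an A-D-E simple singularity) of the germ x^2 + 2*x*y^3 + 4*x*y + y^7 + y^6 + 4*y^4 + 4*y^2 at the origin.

The Hessian of f at 0 has rank 1. Corank 1: A-series; mu = 6 gives A_6.

A6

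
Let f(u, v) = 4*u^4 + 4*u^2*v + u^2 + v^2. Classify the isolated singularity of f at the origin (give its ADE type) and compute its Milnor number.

Type A_1, Milnor number mu = 1.

The Hessian of f at 0 has rank 2. Corank 0: nondegenerate Morse point, so A_1.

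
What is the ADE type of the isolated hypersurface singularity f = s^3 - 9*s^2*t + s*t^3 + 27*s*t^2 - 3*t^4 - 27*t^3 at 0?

The Hessian of f at 0 has rank 0. Corank 2; j^3 = (s - 3*t)^3 is a perfect cube, so E-series; the 4-jet and mu = 7 give E_7.

E_{7}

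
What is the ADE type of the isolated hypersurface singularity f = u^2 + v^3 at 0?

A_2

The Hessian of f at 0 is [[2, 0], [0, 0]] with rank 1, so corank 1. A Groebner basis of the Jacobian ideal J(f) in C{u,v} is {v^2, u}; counting standard monomials gives mu = 2. Corank 1: A-series; mu = 2 gives A_2.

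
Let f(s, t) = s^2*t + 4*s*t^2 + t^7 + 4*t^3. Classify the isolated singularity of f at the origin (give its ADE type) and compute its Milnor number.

The Hessian of f at 0 has rank 0. Corank 2; j^3 = t*(s + 2*t)^2 has shape L^2 M (L != M), so D-series; mu = 8 gives D_8.

Type D_{8}, Milnor number mu = 8.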